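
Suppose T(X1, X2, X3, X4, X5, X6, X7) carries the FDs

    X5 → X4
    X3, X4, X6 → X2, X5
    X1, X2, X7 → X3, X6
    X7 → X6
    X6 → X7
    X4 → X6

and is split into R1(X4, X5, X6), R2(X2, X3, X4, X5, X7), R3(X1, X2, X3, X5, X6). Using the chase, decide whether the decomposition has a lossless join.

Chase test. Columns are X1, X2, X3, X4, X5, X6, X7; row i has aⱼ where attribute j ∈ Ri, else bᵢⱼ.
Initial tableau (one row per fragment):
  row 1: b11 b12 b13 a4 a5 a6 b17
  row 2: b21 a2 a3 a4 a5 b26 a7
  row 3: a1 a2 a3 b34 a5 a6 b37
Rows 1 and 3 agree on X5; apply X5→X4 and equate their X4 entries.
Rows 1 and 3 agree on X6; apply X6→X7 and equate their X7 entries.
Rows 1 and 2 agree on X4; apply X4→X6 and equate their X6 entries.
Rows 1 and 2 agree on X6; apply X6→X7 and equate their X7 entries.
Row 3 is now all distinguished symbols — the join is lossless.

Yes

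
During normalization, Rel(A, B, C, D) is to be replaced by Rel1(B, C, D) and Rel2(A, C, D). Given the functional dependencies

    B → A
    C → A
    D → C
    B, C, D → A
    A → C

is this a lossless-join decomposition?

Yes

Common attributes: Rel1 ∩ Rel2 = {C, D}.
Closure of {C, D}: C → A applies, adding A. So (C, D)⁺ = {A, C, D}.
This closure contains every attribute of Rel2, so Rel1 ∩ Rel2 → Rel2. The join is lossless.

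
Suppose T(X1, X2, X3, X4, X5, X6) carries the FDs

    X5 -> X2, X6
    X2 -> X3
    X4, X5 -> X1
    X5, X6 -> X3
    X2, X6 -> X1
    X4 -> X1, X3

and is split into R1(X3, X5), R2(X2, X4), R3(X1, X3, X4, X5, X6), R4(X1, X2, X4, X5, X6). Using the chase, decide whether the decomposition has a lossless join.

Chase test. Columns are X1, X2, X3, X4, X5, X6; row i has aⱼ where attribute j ∈ Ri, else bᵢⱼ.
Initial tableau (one row per fragment):
  row 1: b11 b12 a3 b14 a5 b16
  row 2: b21 a2 b23 a4 b25 b26
  row 3: a1 b32 a3 a4 a5 a6
  row 4: a1 a2 b43 a4 a5 a6
Rows 1 and 3 agree on X5; apply X5→X2, X6 and equate their X2, X6 entries.
Rows 1 and 4 agree on X5; apply X5→X2, X6 and equate their X2, X6 entries.
Rows 1 and 2 agree on X2; apply X2→X3 and equate their X3 entries.
Rows 1 and 4 agree on X2; apply X2→X3 and equate their X3 entries.
Rows 1 and 3 agree on X2, X6; apply X2, X6→X1 and equate their X1 entries.
Rows 2 and 3 agree on X4; apply X4→X1, X3 and equate their X1, X3 entries.
Row 3 is now all distinguished symbols — the join is lossless.

Yes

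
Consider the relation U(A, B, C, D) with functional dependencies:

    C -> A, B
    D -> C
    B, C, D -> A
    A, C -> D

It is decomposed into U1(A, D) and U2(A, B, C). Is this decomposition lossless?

No

Common attributes: U1 ∩ U2 = {A}.
No dependency enlarges {A}, so (A)⁺ = {A}.
The closure contains neither all of U1 = {A, D} nor all of U2 = {A, B, C}, so the common attributes are not a superkey of either fragment. The join is lossy.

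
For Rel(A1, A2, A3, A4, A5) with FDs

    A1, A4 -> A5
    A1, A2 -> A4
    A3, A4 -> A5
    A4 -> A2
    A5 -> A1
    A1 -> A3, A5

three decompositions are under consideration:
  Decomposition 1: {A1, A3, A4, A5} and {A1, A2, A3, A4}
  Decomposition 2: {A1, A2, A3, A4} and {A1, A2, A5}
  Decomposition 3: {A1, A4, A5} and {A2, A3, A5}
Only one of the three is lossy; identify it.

Decomposition 1: common = {A1, A3, A4}, closure = {A1, A2, A3, A4, A5} → lossless.
Decomposition 2: common = {A1, A2}, closure = {A1, A2, A3, A4, A5} → lossless.
Decomposition 3: common = {A5}, closure = {A1, A3, A5} → lossy.

Decomposition 3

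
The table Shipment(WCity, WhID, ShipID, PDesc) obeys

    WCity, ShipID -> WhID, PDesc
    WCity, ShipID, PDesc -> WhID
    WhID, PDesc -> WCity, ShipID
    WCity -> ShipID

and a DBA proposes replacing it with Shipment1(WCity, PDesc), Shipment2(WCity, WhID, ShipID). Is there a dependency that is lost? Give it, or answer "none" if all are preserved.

Check WhID, PDesc → WCity, ShipID: no single fragment contains all of {WCity, WhID, ShipID, PDesc}, and the restricted closure of {WhID, PDesc} across the fragments never reaches {WCity, ShipID}.
WCity, ShipID → WhID, PDesc is preserved.
WCity, ShipID, PDesc → WhID is preserved.
WCity → ShipID is preserved.

WhID, PDesc -> WCity, ShipID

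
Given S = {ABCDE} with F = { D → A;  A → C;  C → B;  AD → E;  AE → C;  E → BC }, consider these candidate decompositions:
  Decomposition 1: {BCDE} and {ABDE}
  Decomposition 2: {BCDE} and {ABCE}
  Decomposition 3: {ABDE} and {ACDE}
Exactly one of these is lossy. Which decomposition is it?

Decomposition 1: common = {BDE}, closure = {ABCDE} → lossless.
Decomposition 2: common = {BCE}, closure = {BCE} → lossy.
Decomposition 3: common = {ADE}, closure = {ABCDE} → lossless.

Decomposition 2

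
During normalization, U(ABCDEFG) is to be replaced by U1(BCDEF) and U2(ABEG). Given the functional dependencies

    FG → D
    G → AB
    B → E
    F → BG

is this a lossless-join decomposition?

Common attributes: U1 ∩ U2 = {BE}.
No dependency enlarges {BE}, so (BE)⁺ = {BE}.
The closure contains neither all of U1 = {BCDEF} nor all of U2 = {ABEG}, so the common attributes are not a superkey of either fragment. The join is lossy.

No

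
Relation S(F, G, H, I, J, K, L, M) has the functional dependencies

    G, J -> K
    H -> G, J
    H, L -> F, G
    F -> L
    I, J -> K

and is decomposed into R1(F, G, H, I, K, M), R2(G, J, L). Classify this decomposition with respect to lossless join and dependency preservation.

Lossless test: (G)⁺ = {G}, which is a superkey of neither fragment — lossy.
Dependency preservation: the restricted closure of {G, J} across the fragments never reaches {K}, so G, J → K cannot be enforced without a join — not preserved.

lossy and not dependency-preserving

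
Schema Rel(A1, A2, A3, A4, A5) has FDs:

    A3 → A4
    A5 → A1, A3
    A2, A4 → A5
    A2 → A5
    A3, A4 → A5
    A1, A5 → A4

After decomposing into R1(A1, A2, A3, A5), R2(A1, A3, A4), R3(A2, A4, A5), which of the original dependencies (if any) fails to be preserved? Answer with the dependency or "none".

A3 → A4 lies within R2.
A5 → A1, A3 lies within R1.
A2, A4 → A5 lies within R3.
A2 → A5 lies within R1.
A3, A4 → A5: restricted closure across fragments reaches A5.
A1, A5 → A4: restricted closure across fragments reaches A4.
Every dependency is enforceable on the fragments, so the decomposition is dependency-preserving.

none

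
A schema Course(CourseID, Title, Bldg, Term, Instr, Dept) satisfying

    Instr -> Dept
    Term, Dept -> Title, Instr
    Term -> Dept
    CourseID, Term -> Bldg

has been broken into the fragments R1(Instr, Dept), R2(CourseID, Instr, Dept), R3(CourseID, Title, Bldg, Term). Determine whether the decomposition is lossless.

No

Chase test. Columns are CourseID, Title, Bldg, Term, Instr, Dept; row i has aⱼ where attribute j ∈ Ri, else bᵢⱼ.
Initial tableau (one row per fragment):
  row 1: b11 b12 b13 b14 a5 a6
  row 2: a1 b22 b23 b24 a5 a6
  row 3: a1 a2 a3 a4 b35 b36
No row becomes fully distinguished — the join is lossy.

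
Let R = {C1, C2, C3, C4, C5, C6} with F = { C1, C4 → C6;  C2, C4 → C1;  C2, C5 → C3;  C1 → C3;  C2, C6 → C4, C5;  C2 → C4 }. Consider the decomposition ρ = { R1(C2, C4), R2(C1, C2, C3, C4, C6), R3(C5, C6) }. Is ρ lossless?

No

Chase test. Columns are C1, C2, C3, C4, C5, C6; row i has aⱼ where attribute j ∈ Ri, else bᵢⱼ.
Initial tableau (one row per fragment):
  row 1: b11 a2 b13 a4 b15 b16
  row 2: a1 a2 a3 a4 b25 a6
  row 3: b31 b32 b33 b34 a5 a6
Rows 1 and 2 agree on C2, C4; apply C2, C4→C1 and equate their C1 entries.
Rows 1 and 2 agree on C1; apply C1→C3 and equate their C3 entries.
Rows 1 and 2 agree on C1, C4; apply C1, C4→C6 and equate their C6 entries.
Rows 1 and 2 agree on C2, C6; apply C2, C6→C4, C5 and equate their C4, C5 entries.
No row becomes fully distinguished — the join is lossy.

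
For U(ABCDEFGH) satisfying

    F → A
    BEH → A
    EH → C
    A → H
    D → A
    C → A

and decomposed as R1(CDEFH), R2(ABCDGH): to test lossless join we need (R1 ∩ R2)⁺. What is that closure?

R1 ∩ R2 = {CDH}.
D → A applies, adding A
Closure: {ACDH}.

ACDH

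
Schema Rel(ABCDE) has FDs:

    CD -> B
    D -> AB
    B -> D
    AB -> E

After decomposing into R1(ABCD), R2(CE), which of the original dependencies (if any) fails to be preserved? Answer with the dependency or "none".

AB -> E

Check AB → E: no single fragment contains all of {ABE}, and the restricted closure of {AB} across the fragments never reaches {E}.
CD → B is preserved.
D → AB is preserved.
B → D is preserved.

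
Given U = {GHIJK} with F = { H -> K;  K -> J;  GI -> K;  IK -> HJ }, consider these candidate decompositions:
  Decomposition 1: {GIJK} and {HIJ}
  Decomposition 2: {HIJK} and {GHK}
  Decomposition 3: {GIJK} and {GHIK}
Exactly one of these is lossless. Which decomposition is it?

Decomposition 3

Decomposition 1: common = {IJ}, closure = {IJ} → lossy.
Decomposition 2: common = {HK}, closure = {HJK} → lossy.
Decomposition 3: common = {GIK}, closure = {GHIJK} → lossless.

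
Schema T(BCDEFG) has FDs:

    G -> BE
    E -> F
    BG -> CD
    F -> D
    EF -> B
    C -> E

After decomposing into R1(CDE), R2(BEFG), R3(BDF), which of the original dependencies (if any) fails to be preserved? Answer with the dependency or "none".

BG -> CD

Check BG → CD: no single fragment contains all of {BCDG}, and the restricted closure of {BG} across the fragments never reaches {CD}.
G → BE is preserved.
E → F is preserved.
F → D is preserved.
EF → B is preserved.
C → E is preserved.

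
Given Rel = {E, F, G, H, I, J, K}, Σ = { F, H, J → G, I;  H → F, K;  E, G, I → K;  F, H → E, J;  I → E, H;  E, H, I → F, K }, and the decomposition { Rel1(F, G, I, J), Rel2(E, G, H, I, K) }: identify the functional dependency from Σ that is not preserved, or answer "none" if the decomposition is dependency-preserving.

none

F, H, J → G, I: restricted closure across fragments reaches G, I.
H → F, K: restricted closure across fragments reaches F, K.
E, G, I → K lies within Rel2.
F, H → E, J: restricted closure across fragments reaches E, J.
I → E, H lies within Rel2.
E, H, I → F, K: restricted closure across fragments reaches F, K.
Every dependency is enforceable on the fragments, so the decomposition is dependency-preserving.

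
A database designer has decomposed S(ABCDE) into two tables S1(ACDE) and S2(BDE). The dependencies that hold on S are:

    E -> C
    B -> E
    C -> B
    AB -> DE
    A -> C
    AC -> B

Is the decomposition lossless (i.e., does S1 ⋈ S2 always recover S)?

Yes

Common attributes: S1 ∩ S2 = {DE}.
Closure of {DE}: E → C applies, adding C; C → B applies, adding B. So (DE)⁺ = {BCDE}.
This closure contains every attribute of S2, so S1 ∩ S2 → S2. The join is lossless.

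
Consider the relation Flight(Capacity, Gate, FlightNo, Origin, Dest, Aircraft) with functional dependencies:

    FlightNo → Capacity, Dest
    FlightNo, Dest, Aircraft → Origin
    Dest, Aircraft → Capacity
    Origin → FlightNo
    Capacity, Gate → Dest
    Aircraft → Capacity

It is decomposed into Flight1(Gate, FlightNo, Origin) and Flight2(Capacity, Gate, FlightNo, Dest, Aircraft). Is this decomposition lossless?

No

Common attributes: Flight1 ∩ Flight2 = {Gate, FlightNo}.
Closure of {Gate, FlightNo}: FlightNo → Capacity, Dest applies, adding Capacity, Dest. So (Gate, FlightNo)⁺ = {Capacity, Gate, FlightNo, Dest}.
The closure contains neither all of Flight1 = {Gate, FlightNo, Origin} nor all of Flight2 = {Capacity, Gate, FlightNo, Dest, Aircraft}, so the common attributes are not a superkey of either fragment. The join is lossy.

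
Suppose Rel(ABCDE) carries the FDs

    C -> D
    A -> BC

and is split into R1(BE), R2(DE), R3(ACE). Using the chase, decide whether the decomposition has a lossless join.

Chase test. Columns are ABCDE; row i has aⱼ where attribute j ∈ Ri, else bᵢⱼ.
Initial tableau (one row per fragment):
  row 1: b11 a2 b13 b14 a5
  row 2: b21 b22 b23 a4 a5
  row 3: a1 b32 a3 b34 a5
No row becomes fully distinguished — the join is lossy.

No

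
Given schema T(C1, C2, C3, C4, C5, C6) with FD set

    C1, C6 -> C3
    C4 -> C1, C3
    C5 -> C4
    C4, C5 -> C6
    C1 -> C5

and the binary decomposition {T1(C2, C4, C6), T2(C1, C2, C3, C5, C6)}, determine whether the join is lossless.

Common attributes: T1 ∩ T2 = {C2, C6}.
No dependency enlarges {C2, C6}, so (C2, C6)⁺ = {C2, C6}.
The closure contains neither all of T1 = {C2, C4, C6} nor all of T2 = {C1, C2, C3, C5, C6}, so the common attributes are not a superkey of either fragment. The join is lossy.

No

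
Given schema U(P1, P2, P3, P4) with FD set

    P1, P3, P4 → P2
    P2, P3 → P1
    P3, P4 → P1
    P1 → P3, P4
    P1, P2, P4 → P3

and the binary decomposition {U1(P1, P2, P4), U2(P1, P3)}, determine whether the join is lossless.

Common attributes: U1 ∩ U2 = {P1}.
Closure of {P1}: P1 → P3, P4 applies, adding P3, P4; P1, P3, P4 → P2 applies, adding P2. So (P1)⁺ = {P1, P2, P3, P4}.
This closure contains every attribute of U1, so U1 ∩ U2 → U1. The join is lossless.

Yes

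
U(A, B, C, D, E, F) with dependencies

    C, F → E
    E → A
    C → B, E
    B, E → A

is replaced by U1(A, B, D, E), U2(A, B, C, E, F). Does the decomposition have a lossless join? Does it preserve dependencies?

lossy but dependency-preserving

Lossless test: (A, B, E)⁺ = {A, B, E}, which is a superkey of neither fragment — lossy.
Dependency preservation: every FD's attributes lie within a single fragment, so each can be enforced locally — preserved.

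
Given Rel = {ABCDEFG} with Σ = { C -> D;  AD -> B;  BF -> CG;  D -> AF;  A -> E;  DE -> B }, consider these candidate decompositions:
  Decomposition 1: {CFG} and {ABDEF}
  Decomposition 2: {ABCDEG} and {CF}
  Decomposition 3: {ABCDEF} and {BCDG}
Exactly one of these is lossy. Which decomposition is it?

Decomposition 1: common = {F}, closure = {F} → lossy.
Decomposition 2: common = {C}, closure = {ABCDEFG} → lossless.
Decomposition 3: common = {BCD}, closure = {ABCDEFG} → lossless.

Decomposition 1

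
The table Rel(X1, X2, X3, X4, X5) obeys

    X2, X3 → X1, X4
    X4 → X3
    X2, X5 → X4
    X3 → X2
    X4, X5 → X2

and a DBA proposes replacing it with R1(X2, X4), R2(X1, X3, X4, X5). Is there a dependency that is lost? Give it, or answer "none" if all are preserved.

X2, X5 → X4

Check X2, X5 → X4: no single fragment contains all of {X2, X4, X5}, and the restricted closure of {X2, X5} across the fragments never reaches {X4}.
X2, X3 → X1, X4 is preserved.
X4 → X3 is preserved.
X3 → X2 is preserved.
X4, X5 → X2 is preserved.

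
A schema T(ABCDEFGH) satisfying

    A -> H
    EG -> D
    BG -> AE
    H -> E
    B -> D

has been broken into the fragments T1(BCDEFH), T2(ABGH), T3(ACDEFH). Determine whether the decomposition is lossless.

Chase test. Columns are ABCDEFGH; row i has aⱼ where attribute j ∈ Ti, else bᵢⱼ.
Initial tableau (one row per fragment):
  row 1: b11 a2 a3 a4 a5 a6 b17 a8
  row 2: a1 a2 b23 b24 b25 b26 a7 a8
  row 3: a1 b32 a3 a4 a5 a6 b37 a8
Rows 1 and 2 agree on H; apply H→E and equate their E entries.
Rows 1 and 2 agree on B; apply B→D and equate their D entries.
No row becomes fully distinguished — the join is lossy.

No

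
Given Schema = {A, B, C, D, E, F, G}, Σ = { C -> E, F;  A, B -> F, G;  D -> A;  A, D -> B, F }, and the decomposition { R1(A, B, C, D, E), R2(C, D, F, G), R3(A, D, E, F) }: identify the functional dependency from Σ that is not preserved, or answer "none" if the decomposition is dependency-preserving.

Check A, B → F, G: no single fragment contains all of {A, B, F, G}, and the restricted closure of {A, B} across the fragments never reaches {F, G}.
C → E, F is preserved.
D → A is preserved.
A, D → B, F is preserved.

A, B -> F, G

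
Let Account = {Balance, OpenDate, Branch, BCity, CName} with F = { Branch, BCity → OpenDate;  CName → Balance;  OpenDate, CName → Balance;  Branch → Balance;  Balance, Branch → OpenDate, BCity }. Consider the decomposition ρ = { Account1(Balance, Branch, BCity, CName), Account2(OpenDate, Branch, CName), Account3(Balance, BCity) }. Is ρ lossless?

Yes

Chase test. Columns are Balance, OpenDate, Branch, BCity, CName; row i has aⱼ where attribute j ∈ Accounti, else bᵢⱼ.
Initial tableau (one row per fragment):
  row 1: a1 b12 a3 a4 a5
  row 2: b21 a2 a3 b24 a5
  row 3: a1 b32 b33 a4 b35
Rows 1 and 2 agree on CName; apply CName→Balance and equate their Balance entries.
Rows 1 and 2 agree on Balance, Branch; apply Balance, Branch→OpenDate, BCity and equate their OpenDate, BCity entries.
Row 1 is now all distinguished symbols — the join is lossless.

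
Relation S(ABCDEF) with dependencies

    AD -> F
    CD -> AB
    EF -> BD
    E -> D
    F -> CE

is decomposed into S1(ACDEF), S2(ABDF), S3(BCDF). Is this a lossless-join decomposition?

Yes

Chase test. Columns are ABCDEF; row i has aⱼ where attribute j ∈ Si, else bᵢⱼ.
Initial tableau (one row per fragment):
  row 1: a1 b12 a3 a4 a5 a6
  row 2: a1 a2 b23 a4 b25 a6
  row 3: b31 a2 a3 a4 b35 a6
Rows 1 and 3 agree on CD; apply CD→AB and equate their AB entries.
Rows 1 and 2 agree on F; apply F→CE and equate their CE entries.
Rows 1 and 3 agree on F; apply F→CE and equate their CE entries.
Row 1 is now all distinguished symbols — the join is lossless.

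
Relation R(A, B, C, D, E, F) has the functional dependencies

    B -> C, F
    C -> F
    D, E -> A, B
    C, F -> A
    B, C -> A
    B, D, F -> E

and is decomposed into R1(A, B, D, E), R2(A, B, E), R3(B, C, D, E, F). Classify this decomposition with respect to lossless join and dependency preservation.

lossless but not dependency-preserving

Lossless test (chase): Rows 1 and 2 agree on B; apply B→C, F and equate their C, F entries. Rows 1 and 3 agree on B; apply B→C, F and equate their C, F entries. Rows 1 and 3 agree on D, E; apply D, E→A, B and equate their A, B entries. Row 1 is now all distinguished symbols — the join is lossless.
Dependency preservation: the restricted closure of {C, F} across the fragments never reaches {A}, so C, F → A cannot be enforced without a join — not preserved.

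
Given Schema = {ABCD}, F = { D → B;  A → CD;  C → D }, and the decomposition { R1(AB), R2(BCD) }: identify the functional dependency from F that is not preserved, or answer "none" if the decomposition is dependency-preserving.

A → CD

Check A → CD: no single fragment contains all of {ACD}, and the restricted closure of {A} across the fragments never reaches {CD}.
D → B is preserved.
C → D is preserved.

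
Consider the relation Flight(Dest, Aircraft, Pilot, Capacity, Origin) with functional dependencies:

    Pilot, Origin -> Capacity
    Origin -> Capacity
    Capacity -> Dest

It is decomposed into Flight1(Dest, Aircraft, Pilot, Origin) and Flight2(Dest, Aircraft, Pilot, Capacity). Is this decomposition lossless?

Common attributes: Flight1 ∩ Flight2 = {Dest, Aircraft, Pilot}.
No dependency enlarges {Dest, Aircraft, Pilot}, so (Dest, Aircraft, Pilot)⁺ = {Dest, Aircraft, Pilot}.
The closure contains neither all of Flight1 = {Dest, Aircraft, Pilot, Origin} nor all of Flight2 = {Dest, Aircraft, Pilot, Capacity}, so the common attributes are not a superkey of either fragment. The join is lossy.

No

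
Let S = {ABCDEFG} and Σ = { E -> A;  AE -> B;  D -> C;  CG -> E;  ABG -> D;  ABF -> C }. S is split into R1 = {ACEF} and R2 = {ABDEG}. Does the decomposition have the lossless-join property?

No

Common attributes: R1 ∩ R2 = {AE}.
Closure of {AE}: AE → B applies, adding B. So (AE)⁺ = {ABE}.
The closure contains neither all of R1 = {ACEF} nor all of R2 = {ABDEG}, so the common attributes are not a superkey of either fragment. The join is lossy.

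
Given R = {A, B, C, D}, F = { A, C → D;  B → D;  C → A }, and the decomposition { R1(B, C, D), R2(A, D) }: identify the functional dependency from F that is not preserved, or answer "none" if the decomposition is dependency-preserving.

C → A

Check C → A: no single fragment contains all of {A, C}, and the restricted closure of {C} across the fragments never reaches {A}.
A, C → D is preserved.
B → D is preserved.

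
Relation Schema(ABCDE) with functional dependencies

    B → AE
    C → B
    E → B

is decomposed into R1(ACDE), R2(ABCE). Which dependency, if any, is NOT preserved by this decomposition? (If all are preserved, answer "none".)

none

B → AE lies within R2.
C → B lies within R2.
E → B lies within R2.
Every dependency is enforceable on the fragments, so the decomposition is dependency-preserving.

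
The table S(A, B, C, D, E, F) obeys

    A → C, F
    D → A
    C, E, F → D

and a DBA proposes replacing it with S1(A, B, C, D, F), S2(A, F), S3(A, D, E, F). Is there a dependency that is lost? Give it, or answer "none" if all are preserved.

C, E, F → D

Check C, E, F → D: no single fragment contains all of {C, D, E, F}, and the restricted closure of {C, E, F} across the fragments never reaches {D}.
A → C, F is preserved.
D → A is preserved.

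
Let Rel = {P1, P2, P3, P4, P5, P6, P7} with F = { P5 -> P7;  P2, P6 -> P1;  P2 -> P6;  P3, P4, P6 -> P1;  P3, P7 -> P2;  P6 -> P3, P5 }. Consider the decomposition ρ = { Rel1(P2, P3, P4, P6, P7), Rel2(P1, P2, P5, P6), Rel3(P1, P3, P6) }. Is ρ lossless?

Chase test. Columns are P1, P2, P3, P4, P5, P6, P7; row i has aⱼ where attribute j ∈ Reli, else bᵢⱼ.
Initial tableau (one row per fragment):
  row 1: b11 a2 a3 a4 b15 a6 a7
  row 2: a1 a2 b23 b24 a5 a6 b27
  row 3: a1 b32 a3 b34 b35 a6 b37
Rows 1 and 2 agree on P2, P6; apply P2, P6→P1 and equate their P1 entries.
Rows 1 and 2 agree on P6; apply P6→P3, P5 and equate their P3, P5 entries.
Rows 1 and 3 agree on P6; apply P6→P3, P5 and equate their P3, P5 entries.
Rows 1 and 2 agree on P5; apply P5→P7 and equate their P7 entries.
Rows 1 and 3 agree on P5; apply P5→P7 and equate their P7 entries.
Rows 1 and 3 agree on P3, P7; apply P3, P7→P2 and equate their P2 entries.
Row 1 is now all distinguished symbols — the join is lossless.

Yes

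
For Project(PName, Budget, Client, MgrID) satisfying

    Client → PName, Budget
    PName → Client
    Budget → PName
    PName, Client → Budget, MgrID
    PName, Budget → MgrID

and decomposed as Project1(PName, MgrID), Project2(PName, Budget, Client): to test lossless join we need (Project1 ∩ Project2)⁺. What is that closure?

PName, Budget, Client, MgrID

Project1 ∩ Project2 = {PName}.
PName → Client applies, adding Client
PName, Client → Budget, MgrID applies, adding Budget, MgrID
Closure: {PName, Budget, Client, MgrID}.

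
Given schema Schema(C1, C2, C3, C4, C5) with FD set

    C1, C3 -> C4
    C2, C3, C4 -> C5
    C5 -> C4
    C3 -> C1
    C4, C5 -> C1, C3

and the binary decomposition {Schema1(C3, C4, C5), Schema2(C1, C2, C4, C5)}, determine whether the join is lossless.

Common attributes: Schema1 ∩ Schema2 = {C4, C5}.
Closure of {C4, C5}: C4, C5 → C1, C3 applies, adding C1, C3. So (C4, C5)⁺ = {C1, C3, C4, C5}.
This closure contains every attribute of Schema1, so Schema1 ∩ Schema2 → Schema1. The join is lossless.

Yes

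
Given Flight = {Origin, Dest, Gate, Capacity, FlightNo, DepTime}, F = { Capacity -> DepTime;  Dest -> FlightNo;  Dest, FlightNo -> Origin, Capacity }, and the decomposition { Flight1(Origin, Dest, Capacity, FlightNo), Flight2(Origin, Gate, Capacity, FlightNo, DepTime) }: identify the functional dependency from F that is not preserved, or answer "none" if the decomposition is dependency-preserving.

Capacity → DepTime lies within Flight2.
Dest → FlightNo lies within Flight1.
Dest, FlightNo → Origin, Capacity lies within Flight1.
Every dependency is enforceable on the fragments, so the decomposition is dependency-preserving.

none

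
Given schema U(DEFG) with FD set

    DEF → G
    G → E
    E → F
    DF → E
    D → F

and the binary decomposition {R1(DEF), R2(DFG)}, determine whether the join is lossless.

Yes

Common attributes: R1 ∩ R2 = {DF}.
Closure of {DF}: DF → E applies, adding E; DEF → G applies, adding G. So (DF)⁺ = {DEFG}.
This closure contains every attribute of R1, so R1 ∩ R2 → R1. The join is lossless.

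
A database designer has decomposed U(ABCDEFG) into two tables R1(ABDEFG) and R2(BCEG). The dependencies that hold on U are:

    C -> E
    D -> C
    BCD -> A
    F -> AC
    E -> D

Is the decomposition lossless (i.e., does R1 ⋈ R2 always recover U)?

Common attributes: R1 ∩ R2 = {BEG}.
Closure of {BEG}: E → D applies, adding D; D → C applies, adding C; BCD → A applies, adding A. So (BEG)⁺ = {ABCDEG}.
This closure contains every attribute of R2, so R1 ∩ R2 → R2. The join is lossless.

Yes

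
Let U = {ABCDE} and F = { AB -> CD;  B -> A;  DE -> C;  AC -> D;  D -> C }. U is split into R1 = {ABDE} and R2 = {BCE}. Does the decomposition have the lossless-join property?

Common attributes: R1 ∩ R2 = {BE}.
Closure of {BE}: B → A applies, adding A; AB → CD applies, adding CD. So (BE)⁺ = {ABCDE}.
This closure contains every attribute of R1, so R1 ∩ R2 → R1. The join is lossless.

Yes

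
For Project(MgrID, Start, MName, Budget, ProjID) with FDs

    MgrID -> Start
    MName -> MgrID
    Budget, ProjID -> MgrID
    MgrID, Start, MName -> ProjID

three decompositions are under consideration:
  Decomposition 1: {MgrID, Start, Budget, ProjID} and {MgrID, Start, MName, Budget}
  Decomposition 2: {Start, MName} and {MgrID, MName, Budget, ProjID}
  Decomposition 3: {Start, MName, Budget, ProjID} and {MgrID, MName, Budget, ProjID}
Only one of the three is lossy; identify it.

Decomposition 1: common = {MgrID, Start, Budget}, closure = {MgrID, Start, Budget} → lossy.
Decomposition 2: common = {MName}, closure = {MgrID, Start, MName, ProjID} → lossless.
Decomposition 3: common = {MName, Budget, ProjID}, closure = {MgrID, Start, MName, Budget, ProjID} → lossless.

Decomposition 1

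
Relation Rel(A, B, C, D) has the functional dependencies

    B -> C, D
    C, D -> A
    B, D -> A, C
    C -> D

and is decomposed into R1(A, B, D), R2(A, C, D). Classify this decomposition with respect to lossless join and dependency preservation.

lossy and not dependency-preserving

Lossless test: (A, D)⁺ = {A, D}, which is a superkey of neither fragment — lossy.
Dependency preservation: the restricted closure of {B} across the fragments never reaches {C, D}, so B → C, D cannot be enforced without a join — not preserved.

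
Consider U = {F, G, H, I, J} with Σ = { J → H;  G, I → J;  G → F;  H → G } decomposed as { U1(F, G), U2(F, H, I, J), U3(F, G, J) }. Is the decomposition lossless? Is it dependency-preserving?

Lossless test (chase): Rows 2 and 3 agree on J; apply J→H and equate their H entries. Rows 2 and 3 agree on H; apply H→G and equate their G entries. Row 2 is now all distinguished symbols — the join is lossless.
Dependency preservation: the restricted closure of {G, I} across the fragments never reaches {J}, so G, I → J cannot be enforced without a join — not preserved.

lossless but not dependency-preserving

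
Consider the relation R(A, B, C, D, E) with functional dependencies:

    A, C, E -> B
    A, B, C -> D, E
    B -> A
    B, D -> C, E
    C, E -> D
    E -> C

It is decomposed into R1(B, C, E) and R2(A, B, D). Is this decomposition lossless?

Common attributes: R1 ∩ R2 = {B}.
Closure of {B}: B → A applies, adding A. So (B)⁺ = {A, B}.
The closure contains neither all of R1 = {B, C, E} nor all of R2 = {A, B, D}, so the common attributes are not a superkey of either fragment. The join is lossy.

No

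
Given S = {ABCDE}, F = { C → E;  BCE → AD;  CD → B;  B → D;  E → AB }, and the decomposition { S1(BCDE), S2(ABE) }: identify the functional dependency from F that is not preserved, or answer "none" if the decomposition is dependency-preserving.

C → E lies within S1.
BCE → AD: restricted closure across fragments reaches AD.
CD → B lies within S1.
B → D lies within S1.
E → AB lies within S2.
Every dependency is enforceable on the fragments, so the decomposition is dependency-preserving.

none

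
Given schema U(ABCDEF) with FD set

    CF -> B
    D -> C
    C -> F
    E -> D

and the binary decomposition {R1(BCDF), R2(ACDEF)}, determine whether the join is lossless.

Yes

Common attributes: R1 ∩ R2 = {CDF}.
Closure of {CDF}: CF → B applies, adding B. So (CDF)⁺ = {BCDF}.
This closure contains every attribute of R1, so R1 ∩ R2 → R1. The join is lossless.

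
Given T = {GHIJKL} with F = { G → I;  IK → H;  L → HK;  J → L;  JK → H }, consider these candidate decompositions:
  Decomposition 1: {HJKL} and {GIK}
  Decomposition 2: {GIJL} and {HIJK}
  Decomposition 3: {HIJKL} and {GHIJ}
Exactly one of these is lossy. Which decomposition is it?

Decomposition 1: common = {K}, closure = {K} → lossy.
Decomposition 2: common = {IJ}, closure = {HIJKL} → lossless.
Decomposition 3: common = {HIJ}, closure = {HIJKL} → lossless.

Decomposition 1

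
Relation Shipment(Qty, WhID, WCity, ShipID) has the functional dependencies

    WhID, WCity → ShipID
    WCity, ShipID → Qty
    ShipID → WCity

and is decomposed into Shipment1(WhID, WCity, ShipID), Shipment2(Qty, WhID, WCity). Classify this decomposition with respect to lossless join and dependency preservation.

lossless but not dependency-preserving

Lossless test: (WhID, WCity)⁺ = {Qty, WhID, WCity, ShipID}, which contains all of one fragment — lossless.
Dependency preservation: the restricted closure of {WCity, ShipID} across the fragments never reaches {Qty}, so WCity, ShipID → Qty cannot be enforced without a join — not preserved.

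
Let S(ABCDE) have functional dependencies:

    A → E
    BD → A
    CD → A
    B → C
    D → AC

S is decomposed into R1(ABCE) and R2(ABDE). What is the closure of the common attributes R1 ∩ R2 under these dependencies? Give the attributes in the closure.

ABCE

R1 ∩ R2 = {ABE}.
B → C applies, adding C
Closure: {ABCE}.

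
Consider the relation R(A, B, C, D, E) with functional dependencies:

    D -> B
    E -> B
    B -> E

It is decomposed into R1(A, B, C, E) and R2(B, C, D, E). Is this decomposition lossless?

Common attributes: R1 ∩ R2 = {B, C, E}.
No dependency enlarges {B, C, E}, so (B, C, E)⁺ = {B, C, E}.
The closure contains neither all of R1 = {A, B, C, E} nor all of R2 = {B, C, D, E}, so the common attributes are not a superkey of either fragment. The join is lossy.

No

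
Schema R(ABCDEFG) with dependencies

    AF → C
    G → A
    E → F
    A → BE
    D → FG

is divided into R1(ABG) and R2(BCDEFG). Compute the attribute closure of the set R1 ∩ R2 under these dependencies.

R1 ∩ R2 = {BG}.
G → A applies, adding A
A → BE applies, adding E
E → F applies, adding F
AF → C applies, adding C
Closure: {ABCEFG}.

ABCEFG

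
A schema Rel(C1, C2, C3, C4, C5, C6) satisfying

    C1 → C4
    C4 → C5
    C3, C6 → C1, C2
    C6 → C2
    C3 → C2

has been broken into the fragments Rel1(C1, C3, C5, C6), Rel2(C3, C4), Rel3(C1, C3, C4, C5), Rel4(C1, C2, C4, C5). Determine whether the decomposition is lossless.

Chase test. Columns are C1, C2, C3, C4, C5, C6; row i has aⱼ where attribute j ∈ Reli, else bᵢⱼ.
Initial tableau (one row per fragment):
  row 1: a1 b12 a3 b14 a5 a6
  row 2: b21 b22 a3 a4 b25 b26
  row 3: a1 b32 a3 a4 a5 b36
  row 4: a1 a2 b43 a4 a5 b46
Rows 1 and 3 agree on C1; apply C1→C4 and equate their C4 entries.
Rows 1 and 2 agree on C4; apply C4→C5 and equate their C5 entries.
Rows 1 and 2 agree on C3; apply C3→C2 and equate their C2 entries.
Rows 1 and 3 agree on C3; apply C3→C2 and equate their C2 entries.
No row becomes fully distinguished — the join is lossy.

No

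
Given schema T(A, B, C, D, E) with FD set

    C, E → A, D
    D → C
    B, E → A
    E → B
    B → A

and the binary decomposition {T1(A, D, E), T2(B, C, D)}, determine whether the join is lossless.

Common attributes: T1 ∩ T2 = {D}.
Closure of {D}: D → C applies, adding C. So (D)⁺ = {C, D}.
The closure contains neither all of T1 = {A, D, E} nor all of T2 = {B, C, D}, so the common attributes are not a superkey of either fragment. The join is lossy.

No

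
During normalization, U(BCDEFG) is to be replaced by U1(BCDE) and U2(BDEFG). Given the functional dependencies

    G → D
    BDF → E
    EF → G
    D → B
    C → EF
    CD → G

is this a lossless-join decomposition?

Common attributes: U1 ∩ U2 = {BDE}.
No dependency enlarges {BDE}, so (BDE)⁺ = {BDE}.
The closure contains neither all of U1 = {BCDE} nor all of U2 = {BDEFG}, so the common attributes are not a superkey of either fragment. The join is lossy.

No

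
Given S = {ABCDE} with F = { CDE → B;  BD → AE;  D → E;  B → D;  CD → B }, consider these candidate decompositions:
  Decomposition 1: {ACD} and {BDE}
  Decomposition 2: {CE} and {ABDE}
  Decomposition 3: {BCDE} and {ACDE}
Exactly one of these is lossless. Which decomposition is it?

Decomposition 1: common = {D}, closure = {DE} → lossy.
Decomposition 2: common = {E}, closure = {E} → lossy.
Decomposition 3: common = {CDE}, closure = {ABCDE} → lossless.

Decomposition 3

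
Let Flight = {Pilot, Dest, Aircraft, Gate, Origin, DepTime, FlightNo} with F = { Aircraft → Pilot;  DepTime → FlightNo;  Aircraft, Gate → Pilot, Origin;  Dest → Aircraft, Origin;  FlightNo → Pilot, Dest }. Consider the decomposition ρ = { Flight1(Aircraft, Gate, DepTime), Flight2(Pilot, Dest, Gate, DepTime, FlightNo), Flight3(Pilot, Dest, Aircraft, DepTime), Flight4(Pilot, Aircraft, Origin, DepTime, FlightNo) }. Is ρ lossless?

Chase test. Columns are Pilot, Dest, Aircraft, Gate, Origin, DepTime, FlightNo; row i has aⱼ where attribute j ∈ Flighti, else bᵢⱼ.
Initial tableau (one row per fragment):
  row 1: b11 b12 a3 a4 b15 a6 b17
  row 2: a1 a2 b23 a4 b25 a6 a7
  row 3: a1 a2 a3 b34 b35 a6 b37
  row 4: a1 b42 a3 b44 a5 a6 a7
Rows 1 and 3 agree on Aircraft; apply Aircraft→Pilot and equate their Pilot entries.
Rows 1 and 2 agree on DepTime; apply DepTime→FlightNo and equate their FlightNo entries.
Rows 1 and 3 agree on DepTime; apply DepTime→FlightNo and equate their FlightNo entries.
Rows 2 and 3 agree on Dest; apply Dest→Aircraft, Origin and equate their Aircraft, Origin entries.
Rows 1 and 2 agree on FlightNo; apply FlightNo→Pilot, Dest and equate their Pilot, Dest entries.
Rows 1 and 4 agree on FlightNo; apply FlightNo→Pilot, Dest and equate their Pilot, Dest entries.
Rows 1 and 2 agree on Aircraft, Gate; apply Aircraft, Gate→Pilot, Origin and equate their Pilot, Origin entries.
Rows 1 and 4 agree on Dest; apply Dest→Aircraft, Origin and equate their Aircraft, Origin entries.
Row 1 is now all distinguished symbols — the join is lossless.

Yes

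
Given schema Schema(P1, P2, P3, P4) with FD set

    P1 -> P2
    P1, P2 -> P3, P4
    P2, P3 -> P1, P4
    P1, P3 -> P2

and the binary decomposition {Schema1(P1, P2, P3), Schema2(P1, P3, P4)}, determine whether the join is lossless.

Common attributes: Schema1 ∩ Schema2 = {P1, P3}.
Closure of {P1, P3}: P1 → P2 applies, adding P2; P1, P2 → P3, P4 applies, adding P4. So (P1, P3)⁺ = {P1, P2, P3, P4}.
This closure contains every attribute of Schema1, so Schema1 ∩ Schema2 → Schema1. The join is lossless.

Yes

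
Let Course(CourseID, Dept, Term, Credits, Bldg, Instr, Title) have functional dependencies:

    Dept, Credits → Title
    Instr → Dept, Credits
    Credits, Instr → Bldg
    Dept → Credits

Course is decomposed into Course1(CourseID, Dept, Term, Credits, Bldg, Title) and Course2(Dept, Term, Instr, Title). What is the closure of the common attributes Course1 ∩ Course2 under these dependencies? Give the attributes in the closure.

Course1 ∩ Course2 = {Dept, Term, Title}.
Dept → Credits applies, adding Credits
Closure: {Dept, Term, Credits, Title}.

Dept, Term, Credits, Title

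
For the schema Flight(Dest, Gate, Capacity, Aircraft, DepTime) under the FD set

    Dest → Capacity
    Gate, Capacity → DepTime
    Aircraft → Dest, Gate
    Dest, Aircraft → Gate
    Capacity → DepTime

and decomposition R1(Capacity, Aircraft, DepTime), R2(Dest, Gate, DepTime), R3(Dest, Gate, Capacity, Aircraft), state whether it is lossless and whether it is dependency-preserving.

Lossless test (chase): Rows 2 and 3 agree on Dest; apply Dest→Capacity and equate their Capacity entries. Rows 2 and 3 agree on Gate, Capacity; apply Gate, Capacity→DepTime and equate their DepTime entries. Rows 1 and 3 agree on Aircraft; apply Aircraft→Dest, Gate and equate their Dest, Gate entries. Row 1 is now all distinguished symbols — the join is lossless.
Dependency preservation: Gate, Capacity → DepTime is not contained in any single fragment, but the restricted closure of its left-hand side across the fragments still reaches the right-hand side; the remaining FDs each lie inside some fragment. All dependencies are preserved.

lossless and dependency-preserving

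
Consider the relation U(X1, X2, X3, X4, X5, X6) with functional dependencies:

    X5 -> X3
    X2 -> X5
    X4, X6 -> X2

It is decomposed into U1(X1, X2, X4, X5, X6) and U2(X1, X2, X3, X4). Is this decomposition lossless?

Common attributes: U1 ∩ U2 = {X1, X2, X4}.
Closure of {X1, X2, X4}: X2 → X5 applies, adding X5; X5 → X3 applies, adding X3. So (X1, X2, X4)⁺ = {X1, X2, X3, X4, X5}.
This closure contains every attribute of U2, so U1 ∩ U2 → U2. The join is lossless.

Yes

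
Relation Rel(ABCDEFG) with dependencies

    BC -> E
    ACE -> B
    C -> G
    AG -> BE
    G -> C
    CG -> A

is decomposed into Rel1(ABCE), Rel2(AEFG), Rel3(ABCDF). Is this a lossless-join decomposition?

Chase test. Columns are ABCDEFG; row i has aⱼ where attribute j ∈ Reli, else bᵢⱼ.
Initial tableau (one row per fragment):
  row 1: a1 a2 a3 b14 a5 b16 b17
  row 2: a1 b22 b23 b24 a5 a6 a7
  row 3: a1 a2 a3 a4 b35 a6 b37
Rows 1 and 3 agree on BC; apply BC→E and equate their E entries.
Rows 1 and 3 agree on C; apply C→G and equate their G entries.
No row becomes fully distinguished — the join is lossy.

No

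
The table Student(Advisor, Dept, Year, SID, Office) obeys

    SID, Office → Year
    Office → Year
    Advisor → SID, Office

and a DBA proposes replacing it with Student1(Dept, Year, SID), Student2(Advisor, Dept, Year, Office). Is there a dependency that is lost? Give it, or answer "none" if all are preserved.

Check Advisor → SID, Office: no single fragment contains all of {Advisor, SID, Office}, and the restricted closure of {Advisor} across the fragments never reaches {SID, Office}.
SID, Office → Year is preserved.
Office → Year is preserved.

Advisor → SID, Office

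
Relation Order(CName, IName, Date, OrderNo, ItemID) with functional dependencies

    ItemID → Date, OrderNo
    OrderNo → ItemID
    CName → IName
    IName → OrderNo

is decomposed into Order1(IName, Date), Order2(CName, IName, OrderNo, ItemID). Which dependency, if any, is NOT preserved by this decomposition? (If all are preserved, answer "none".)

ItemID → Date, OrderNo

Check ItemID → Date, OrderNo: no single fragment contains all of {Date, OrderNo, ItemID}, and the restricted closure of {ItemID} across the fragments never reaches {Date, OrderNo}.
OrderNo → ItemID is preserved.
CName → IName is preserved.
IName → OrderNo is preserved.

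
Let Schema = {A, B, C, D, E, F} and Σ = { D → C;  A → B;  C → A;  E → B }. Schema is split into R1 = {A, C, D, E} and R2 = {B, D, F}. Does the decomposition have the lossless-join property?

Common attributes: R1 ∩ R2 = {D}.
Closure of {D}: D → C applies, adding C; C → A applies, adding A; A → B applies, adding B. So (D)⁺ = {A, B, C, D}.
The closure contains neither all of R1 = {A, C, D, E} nor all of R2 = {B, D, F}, so the common attributes are not a superkey of either fragment. The join is lossy.

No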